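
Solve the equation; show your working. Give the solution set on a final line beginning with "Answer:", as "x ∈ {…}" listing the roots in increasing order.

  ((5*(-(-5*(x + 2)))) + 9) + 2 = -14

Step 1. [((5*(-(-5*(x + 2)))) + 9) + 2 = -14] +2 is outermost — subtract 2 both sides, so sub: (5*(-(-5*(x + 2)))) + 9 = -16.
Step 2. [(5*(-(-5*(x + 2)))) + 9 = -16] peel the +9: subtract 9 from each side. So sub: 5*(-(-5*(x + 2))) = -25.
Step 3. [5*(-(-5*(x + 2))) = -25] 5 out front; divide by 5, so div: -(-5*(x + 2)) = -5.
Step 4. [-(-5*(x + 2)) = -5] LHS negated; negate both sides, so neg: -5*(x + 2) = 5.
Step 5. [-5*(x + 2) = 5] divide by the outer -5. So div: x + 2 = -1.
Step 6. [x + 2 = -1] +2 is outermost — subtract 2 both sides, so sub: x = -3.

Answer: x ∈ {-3}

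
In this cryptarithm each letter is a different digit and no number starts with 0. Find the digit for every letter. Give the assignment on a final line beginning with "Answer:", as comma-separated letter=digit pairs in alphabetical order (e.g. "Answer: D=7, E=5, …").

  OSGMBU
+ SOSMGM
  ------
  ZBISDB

Step 1. [col 1: U + M ≡ B (mod 10)] B=9 is one option consistent with column 1 (U + M ≡ B (mod 10), carry-in 0) — take it, so B=9.
Step 2. [col 1: U + M ≡ B (mod 10)] U=6 is one option consistent with column 1 (U + M ≡ B (mod 10), carry-in 0) — take it. So U=6.
Step 3. [col 1: U + M ≡ B (mod 10)] column 1 reads U+M+carry(0)=B with U=6, B=9; with digits 6,9 already taken and all letters distinct, the only value for M is 3. So M=3.
Step 4. [col 2: B + G ≡ D (mod 10)] no forcing yet in column 2 (carry-in 0); D=4 is free and consistent — try it, so D=4.
Step 5. [col 2: B + G ≡ D (mod 10)] column 2: given B=9, D=4, carry-in 0, and digits 3,4,6,9 already taken and all letters distinct, B+G≡D (mod 10) forces G=5 ⇒ G=5.
Step 6. [col 3: M + M ≡ S (mod 10)] from column 3 (M=3, carry-in 1, digits 3,4,5,6,9 already taken and all letters distinct): S must equal 7, so S=7.
Step 7. [col 4: G + S ≡ I (mod 10)] in column 4 we have G+S≡I with carry-in 0; given G=5, S=7 and digits 3,4,5,6,7,9 already taken and all letters distinct, that pins I to 2. So I=2.
Step 8. [col 5: S + O ≡ B (mod 10)] column 5 reads S+O+carry(1)=B with S=7, B=9; with digits 2,3,4,5,6,7,9 already taken and all letters distinct, the only value for O is 1 ⇒ O=1.
Step 9. [col 6: O + S ≡ Z (mod 10)] from column 6 (O=1, S=7, carry-in 0, digits 1,2,3,4,5,6,7,9 already taken and all letters distinct): Z must equal 8 ⇒ Z=8.

Answer: B=9, D=4, G=5, I=2, M=3, O=1, S=7, U=6, Z=8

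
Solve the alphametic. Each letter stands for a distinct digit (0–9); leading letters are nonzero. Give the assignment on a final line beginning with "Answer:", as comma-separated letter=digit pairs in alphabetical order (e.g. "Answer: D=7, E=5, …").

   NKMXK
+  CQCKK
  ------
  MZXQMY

Step 1. [col 1: K + K ≡ Y (mod 10)] no forcing yet in column 1 (carry-in 0); K=2 is free and consistent — try it, so K=2.
Step 2. [col 1: K + K ≡ Y (mod 10)] column 1 reads K+K+carry(0)=Y with K=2; with digits 2 already taken and all letters distinct, the only value for Y is 4 ⇒ Y=4.
Step 3. [col 2: X + K ≡ M (mod 10)] column 2 (X + K ≡ M (mod 10), carry-in 0) doesn't pin M yet; pick M=1 and continue. So M=1.
Step 4. [col 2: X + K ≡ M (mod 10)] in column 2 we have X+K≡M with carry-in 0; given K=2, M=1 and digits 1,2,4 already taken and all letters distinct, that pins X to 9. So X=9.
Step 5. [col 3: M + C ≡ Q (mod 10)] no forcing yet in column 3 (carry-in 1); Q=7 is free and consistent — try it, so Q=7.
Step 6. [col 3: M + C ≡ Q (mod 10)] column 3: given M=1, Q=7, carry-in 1, and digits 1,2,4,7,9 already taken and all letters distinct, M+C≡Q (mod 10) forces C=5, so C=5.
Step 7. [col 5: N + C ≡ Z (mod 10)] column 5 (N + C ≡ Z (mod 10), carry-in 0) doesn't pin N yet; pick N=8 and continue ⇒ N=8.
Step 8. [col 5: N + C ≡ Z (mod 10)] from column 5 (N=8, C=5, carry-in 0, digits 1,2,4,5,7,8,9 already taken and all letters distinct): Z must equal 3, so Z=3.

Answer: C=5, K=2, M=1, N=8, Q=7, X=9, Y=4, Z=3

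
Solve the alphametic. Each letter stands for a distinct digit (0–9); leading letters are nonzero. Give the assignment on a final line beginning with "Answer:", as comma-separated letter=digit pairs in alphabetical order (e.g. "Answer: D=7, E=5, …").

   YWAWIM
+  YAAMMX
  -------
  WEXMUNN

Step 1. [col 1: M + X ≡ N (mod 10)] X=9 is one option consistent with column 1 (M + X ≡ N (mod 10), carry-in 0) — take it ⇒ X=9.
Step 2. [col 1: M + X ≡ N (mod 10)] several values work for N in column 1 (M + X ≡ N (mod 10), carry-in 0); try N=3. So N=3.
Step 3. [col 1: M + X ≡ N (mod 10)] in column 1 we have M+X≡N with carry-in 0; given X=9, N=3 and digits 3,9 already taken and all letters distinct, that pins M to 4, so M=4.
Step 4. [col 2: I + M ≡ N (mod 10)] column 2 reads I+M+carry(1)=N with M=4, N=3; with digits 3,4,9 already taken and all letters distinct, the only value for I is 8, so I=8.
Step 5. [col 3: W + M ≡ U (mod 10)] U=6 is one option consistent with column 3 (W + M ≡ U (mod 10), carry-in 1) — take it ⇒ U=6.
Step 6. [col 3: W + M ≡ U (mod 10)] column 3: given M=4, U=6, carry-in 1, and digits 3,4,6,8,9 already taken and all letters distinct, W+M≡U (mod 10) forces W=1, so W=1.
Step 7. [col 4: A + A ≡ M (mod 10)] A=7 is one option consistent with column 4 (A + A ≡ M (mod 10), carry-in 0) — take it ⇒ A=7.
Step 8. [col 6: Y + Y ≡ E (mod 10)] column 6: given nothing yet, carry-in 0, and digits 1,3,4,6,7,8,9 already taken and all letters distinct, Y+Y≡E (mod 10) forces Y=5, so Y=5.
Step 9. [col 6: Y + Y ≡ E (mod 10)] in column 6 we have Y+Y≡E with carry-in 0; given Y=5 and digits 1,3,4,5,6,7,8,9 already taken and all letters distinct, that pins E to 0, so E=0.

Answer: A=7, E=0, I=8, M=4, N=3, U=6, W=1, X=9, Y=5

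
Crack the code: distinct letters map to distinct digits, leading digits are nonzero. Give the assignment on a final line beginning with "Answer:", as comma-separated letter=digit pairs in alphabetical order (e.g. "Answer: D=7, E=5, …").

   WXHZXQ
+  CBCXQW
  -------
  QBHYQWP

Step 1. [col 1: Q + W ≡ P (mod 10)] column 1 (Q + W ≡ P (mod 10), carry-in 0) doesn't pin Q yet; pick Q=1 and continue. So Q=1.
Step 2. [col 1: Q + W ≡ P (mod 10)] column 1 (Q + W ≡ P (mod 10), carry-in 0) doesn't pin W yet; pick W=8 and continue ⇒ W=8.
Step 3. [col 1: Q + W ≡ P (mod 10)] column 1: given Q=1, W=8, carry-in 0, and digits 1,8 already taken and all letters distinct, Q+W≡P (mod 10) forces P=9 ⇒ P=9.
Step 4. [col 2: X + Q ≡ W (mod 10)] column 2 reads X+Q+carry(0)=W with Q=1, W=8; with digits 1,8,9 already taken and all letters distinct, the only value for X is 7. So X=7.
Step 5. [col 3: Z + X ≡ Q (mod 10)] column 3: given X=7, Q=1, carry-in 0, and digits 1,7,8,9 already taken and all letters distinct, Z+X≡Q (mod 10) forces Z=4, so Z=4.
Step 6. [col 4: H + C ≡ Y (mod 10)] column 4 (H + C ≡ Y (mod 10), carry-in 1) doesn't pin H yet; pick H=3 and continue. So H=3.
Step 7. [col 4: H + C ≡ Y (mod 10)] several values work for C in column 4 (H + C ≡ Y (mod 10), carry-in 1); try C=6. So C=6.
Step 8. [col 4: H + C ≡ Y (mod 10)] column 4: given H=3, C=6, carry-in 1, and digits 1,3,4,6,7,8,9 already taken and all letters distinct, H+C≡Y (mod 10) forces Y=0, so Y=0.
Step 9. [col 5: X + B ≡ H (mod 10)] column 5: given X=7, H=3, carry-in 1, and digits 0,1,3,4,6,7,8,9 already taken and all letters distinct, X+B≡H (mod 10) forces B=5, so B=5.

Answer: B=5, C=6, H=3, P=9, Q=1, W=8, X=7, Y=0, Z=4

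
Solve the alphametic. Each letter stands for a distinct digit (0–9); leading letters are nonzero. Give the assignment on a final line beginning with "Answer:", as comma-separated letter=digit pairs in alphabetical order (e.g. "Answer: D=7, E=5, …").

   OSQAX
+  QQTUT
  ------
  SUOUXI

Step 1. [col 1: X + T ≡ I (mod 10)] column 1 (X + T ≡ I (mod 10), carry-in 0) doesn't pin T yet; pick T=8 and continue, so T=8.
Step 2. [S] S is the leading digit of a 6-digit sum of two 5-digit numbers; the final carry is exactly 1. So S=1.
Step 3. [col 1: X + T ≡ I (mod 10)] several values work for I in column 1 (X + T ≡ I (mod 10), carry-in 0); try I=0. So I=0.
Step 4. [col 1: X + T ≡ I (mod 10)] in column 1 we have X+T≡I with carry-in 0; given T=8, I=0 and digits 0,1,8 already taken and all letters distinct, that pins X to 2. So X=2.
Step 5. [col 2: A + U ≡ X (mod 10)] column 2 (A + U ≡ X (mod 10), carry-in 1) doesn't pin U yet; pick U=6 and continue, so U=6.
Step 6. [col 2: A + U ≡ X (mod 10)] from column 2 (U=6, X=2, carry-in 1, digits 0,1,2,6,8 already taken and all letters distinct): A must equal 5, so A=5.
Step 7. [col 3: Q + T ≡ U (mod 10)] column 3 reads Q+T+carry(1)=U with T=8, U=6; with digits 0,1,2,5,6,8 already taken and all letters distinct, the only value for Q is 7 ⇒ Q=7.
Step 8. [col 4: S + Q ≡ O (mod 10)] in column 4 we have S+Q≡O with carry-in 1; given S=1, Q=7 and digits 0,1,2,5,6,7,8 already taken and all letters distinct, that pins O to 9, so O=9.

Answer: A=5, I=0, O=9, Q=7, S=1, T=8, U=6, X=2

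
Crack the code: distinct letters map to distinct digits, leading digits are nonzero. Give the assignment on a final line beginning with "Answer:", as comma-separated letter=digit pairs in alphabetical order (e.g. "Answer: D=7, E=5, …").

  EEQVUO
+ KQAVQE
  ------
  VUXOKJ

Step 1. [col 1: O + E ≡ J (mod 10)] E=3 is one option consistent with column 1 (O + E ≡ J (mod 10), carry-in 0) — take it ⇒ E=3.
Step 2. [col 1: O + E ≡ J (mod 10)] several values work for O in column 1 (O + E ≡ J (mod 10), carry-in 0); try O=6. So O=6.
Step 3. [col 1: O + E ≡ J (mod 10)] in column 1 we have O+E≡J with carry-in 0; given O=6, E=3 and digits 3,6 already taken and all letters distinct, that pins J to 9, so J=9.
Step 4. [col 2: U + Q ≡ K (mod 10)] K=5 is one option consistent with column 2 (U + Q ≡ K (mod 10), carry-in 0) — take it, so K=5.
Step 5. [col 2: U + Q ≡ K (mod 10)] U=4 is one option consistent with column 2 (U + Q ≡ K (mod 10), carry-in 0) — take it, so U=4.
Step 6. [col 2: U + Q ≡ K (mod 10)] column 2 reads U+Q+carry(0)=K with U=4, K=5; with digits 3,4,5,6,9 already taken and all letters distinct, the only value for Q is 1. So Q=1.
Step 7. [col 3: V + V ≡ O (mod 10)] in column 3 we have V+V≡O with carry-in 0; given O=6 and digits 1,3,4,5,6,9 already taken and all letters distinct, that pins V to 8 ⇒ V=8.
Step 8. [col 4: Q + A ≡ X (mod 10)] from column 4 (Q=1, carry-in 1, digits 1,3,4,5,6,8,9 already taken and all letters distinct): X must equal 2, so X=2.
Step 9. [col 4: Q + A ≡ X (mod 10)] from column 4 (Q=1, X=2, carry-in 1, digits 1,2,3,4,5,6,8,9 already taken and all letters distinct): A must equal 0 ⇒ A=0.

Answer: A=0, E=3, J=9, K=5, O=6, Q=1, U=4, V=8, X=2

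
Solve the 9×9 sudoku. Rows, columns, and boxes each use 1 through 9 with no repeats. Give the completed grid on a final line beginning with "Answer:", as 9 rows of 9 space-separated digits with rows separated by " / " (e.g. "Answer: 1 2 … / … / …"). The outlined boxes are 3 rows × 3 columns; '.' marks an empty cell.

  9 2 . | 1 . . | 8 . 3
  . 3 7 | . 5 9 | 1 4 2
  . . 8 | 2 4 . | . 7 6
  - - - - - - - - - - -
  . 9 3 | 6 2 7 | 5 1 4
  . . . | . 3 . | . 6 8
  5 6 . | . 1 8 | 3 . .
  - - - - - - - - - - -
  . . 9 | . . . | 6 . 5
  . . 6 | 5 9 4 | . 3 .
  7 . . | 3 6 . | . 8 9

Step 1. [r7c8∈{2}] r7c8 is down to just 2 ⇒ r7c8=2.
Step 2. [r1c3∈{4,5}] in row 1, 4 fits only at r1c3, so r1c3=4.
Step 3. [r8c1∈{1,2,8}] across row 8, 2 lands solely at r8c1 ⇒ r8c1=2.
Step 4. [r7c5∈{7,8}] col 5 places 8 nowhere but r7c5. So r7c5=8.
Step 5. [r3c1∈{1}] r3c1 has the single candidate 1. So r3c1=1.
Step 6. [r5c7∈{2,7,9}] across col 7, 2 lands solely at r5c7 ⇒ r5c7=2.
Step 7. [r5c1∈{4}] r5c1 has the single candidate 4 ⇒ r5c1=4.
Step 8. [r5c3∈{1}] r5c3 has the single candidate 1. So r5c3=1.
Step 9. [r7c6∈{1}] r7c6 has the single candidate 1 ⇒ r7c6=1.
Step 10. [r9c2∈{1,4,5}] r9c2 is the only open cell in row 9 admitting 1. So r9c2=1.
Step 11. [r5c4∈{9}] r5c4 has the single candidate 9, so r5c4=9.
Step 12. [r8c9∈{1,7}] 1 has one home in row 8: r8c9, so r8c9=1.
Step 13. [r6c4∈{4}] nothing but 4 survives at r6c4, so r6c4=4.
Step 14. [r8c7∈{7}] r8c7's peers cover all but 7, so r8c7=7.
Step 15. [r2c1∈{6}] r2c1's peers cover all but 6 ⇒ r2c1=6.
Step 16. [r1c6∈{6}] r1c6's peers cover all but 6. So r1c6=6.
Step 17. [r9c3∈{5}] nothing but 5 survives at r9c3 ⇒ r9c3=5.
Step 18. [r7c2∈{4}] nothing but 4 survives at r7c2, so r7c2=4.
Step 19. [r4c1∈{8}] only 8 remains possible at r4c1, so r4c1=8.
Step 20. [r5c2∈{7}] r5c2's peers cover all but 7, so r5c2=7.
Step 21. [r3c6∈{3}] r3c6's peers cover all but 3. So r3c6=3.
Step 22. [r6c3∈{2}] r6c3 is down to just 2. So r6c3=2.
Step 23. [r2c4∈{8}] only 8 remains possible at r2c4, so r2c4=8.
Step 24. [r1c5∈{7}] r1c5 is down to just 7. So r1c5=7.
Step 25. [r3c2∈{5}] r3c2 is down to just 5 ⇒ r3c2=5.
Step 26. [r6c9∈{7}] nothing but 7 survives at r6c9, so r6c9=7.
Step 27. [r5c6∈{5}] r5c6's peers cover all but 5 ⇒ r5c6=5.
Step 28. [r7c1∈{3}] r7c1 is down to just 3 ⇒ r7c1=3.
Step 29. [r9c7∈{4}] r9c7 is down to just 4 ⇒ r9c7=4.
Step 30. [r1c8∈{5}] only 5 remains possible at r1c8, so r1c8=5.
Step 31. [r6c8∈{9}] only 9 remains possible at r6c8. So r6c8=9.
Step 32. [r7c4∈{7}] nothing but 7 survives at r7c4. So r7c4=7.
Step 33. [r3c7∈{9}] r3c7 has the single candidate 9, so r3c7=9.
Step 34. [r8c2∈{8}] only 8 remains possible at r8c2 ⇒ r8c2=8.
Step 35. [r9c6∈{2}] r9c6's peers cover all but 2, so r9c6=2.

Answer: 9 2 4 1 7 6 8 5 3 / 6 3 7 8 5 9 1 4 2 / 1 5 8 2 4 3 9 7 6 / 8 9 3 6 2 7 5 1 4 / 4 7 1 9 3 5 2 6 8 / 5 6 2 4 1 8 3 9 7 / 3 4 9 7 8 1 6 2 5 / 2 8 6 5 9 4 7 3 1 / 7 1 5 3 6 2 4 8 9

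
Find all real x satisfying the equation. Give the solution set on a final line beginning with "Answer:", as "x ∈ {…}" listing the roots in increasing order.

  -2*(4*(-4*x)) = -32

Step 1. [-2*(4*(-4*x)) = -32] leading coefficient -2: divide by -2, so div: 4*(-4*x) = 16.
Step 2. [4*(-4*x) = 16] 4·(inner) — divide through by 4 ⇒ div: -4*x = 4.
Step 3. [-4*x = 4] divide by the outer -4. So div: x = -1.

Answer: x ∈ {-1}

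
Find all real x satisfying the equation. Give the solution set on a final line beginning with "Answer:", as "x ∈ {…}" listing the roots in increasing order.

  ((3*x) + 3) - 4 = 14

Step 1. [((3*x) + 3) - 4 = 14] 4 comes off first (add 4), so sub: (3*x) + 3 = 18.
Step 2. [(3*x) + 3 = 18] 3 divides every term; factor it out ⇒ factor: x + 1 = 6.
Step 3. [x + 1 = 6] the outer +1 inverts by subtracting 1 ⇒ sub: x = 5.

Answer: x ∈ {5}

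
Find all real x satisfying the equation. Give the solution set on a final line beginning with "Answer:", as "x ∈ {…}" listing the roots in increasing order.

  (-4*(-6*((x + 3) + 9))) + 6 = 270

Step 1. [(-4*(-6*((x + 3) + 9))) + 6 = 270] subtract 6: x sits inside (… + 6) ⇒ sub: -4*(-6*((x + 3) + 9)) = 264.
Step 2. [-4*(-6*((x + 3) + 9)) = 264] leading coefficient -4: divide by -4. So div: -6*((x + 3) + 9) = -66.
Step 3. [-6*((x + 3) + 9) = -66] -6 out front; divide by -6, so div: (x + 3) + 9 = 11.
Step 4. [(x + 3) + 9 = 11] subtract 9: x sits inside (… + 9). So sub: x + 3 = 2.
Step 5. [x + 3 = 2] 3 comes off first (subtract 3), so sub: x = -1.

Answer: x ∈ {-1}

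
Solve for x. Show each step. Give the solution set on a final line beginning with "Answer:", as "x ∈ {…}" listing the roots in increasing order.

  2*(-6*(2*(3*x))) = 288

Step 1. [2*(-6*(2*(3*x))) = 288] divide by the outer 2, so div: -6*(2*(3*x)) = 144.
Step 2. [-6*(2*(3*x)) = 144] LHS = -6·(…); ÷-6 both sides ⇒ div: 2*(3*x) = -24.
Step 3. [2*(3*x) = -24] divide by the outer 2 ⇒ div: 3*x = -12.
Step 4. [3*x = -12] LHS = 3·(…); ÷3 both sides, so div: x = -4.

Answer: x ∈ {-4}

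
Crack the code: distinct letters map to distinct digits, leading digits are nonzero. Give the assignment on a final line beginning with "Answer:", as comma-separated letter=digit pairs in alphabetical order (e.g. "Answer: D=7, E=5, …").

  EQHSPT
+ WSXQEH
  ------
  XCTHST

Step 1. [col 1: T + H ≡ T (mod 10)] column 1 reads T+H+carry(0)=T with nothing yet; with all letters distinct, none taken yet, the only value for H is 0 ⇒ H=0.
Step 2. [col 1: T + H ≡ T (mod 10)] column 1 (T + H ≡ T (mod 10), carry-in 0) doesn't pin T yet; pick T=6 and continue ⇒ T=6.
Step 3. [col 2: P + E ≡ S (mod 10)] P=8 is one option consistent with column 2 (P + E ≡ S (mod 10), carry-in 0) — take it, so P=8.
Step 4. [col 2: P + E ≡ S (mod 10)] no forcing yet in column 2 (carry-in 0); S=2 is free and consistent — try it ⇒ S=2.
Step 5. [col 2: P + E ≡ S (mod 10)] in column 2 we have P+E≡S with carry-in 0; given P=8, S=2 and digits 0,2,6,8 already taken and all letters distinct, that pins E to 4 ⇒ E=4.
Step 6. [col 3: S + Q ≡ H (mod 10)] from column 3 (S=2, H=0, carry-in 1, digits 0,2,4,6,8 already taken and all letters distinct): Q must equal 7. So Q=7.
Step 7. [col 4: H + X ≡ T (mod 10)] from column 4 (H=0, T=6, carry-in 1, digits 0,2,4,6,7,8 already taken and all letters distinct): X must equal 5 ⇒ X=5.
Step 8. [col 5: Q + S ≡ C (mod 10)] from column 5 (Q=7, S=2, carry-in 0, digits 0,2,4,5,6,7,8 already taken and all letters distinct): C must equal 9 ⇒ C=9.
Step 9. [col 6: E + W ≡ X (mod 10)] column 6 reads E+W+carry(0)=X with E=4, X=5; with digits 0,2,4,5,6,7,8,9 already taken and all letters distinct, the only value for W is 1. So W=1.

Answer: C=9, E=4, H=0, P=8, Q=7, S=2, T=6, W=1, X=5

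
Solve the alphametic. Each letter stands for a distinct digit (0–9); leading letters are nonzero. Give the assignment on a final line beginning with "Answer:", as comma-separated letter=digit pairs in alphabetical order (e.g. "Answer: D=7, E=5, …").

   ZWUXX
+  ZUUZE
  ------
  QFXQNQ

Step 1. [col 1: X + E ≡ Q (mod 10)] column 1 (X + E ≡ Q (mod 10), carry-in 0) doesn't pin X yet; pick X=8 and continue, so X=8.
Step 2. [col 1: X + E ≡ Q (mod 10)] column 1 (X + E ≡ Q (mod 10), carry-in 0) doesn't pin E yet; pick E=3 and continue. So E=3.
Step 3. [col 1: X + E ≡ Q (mod 10)] in column 1 we have X+E≡Q with carry-in 0; given X=8, E=3 and digits 3,8 already taken and all letters distinct, that pins Q to 1, so Q=1.
Step 4. [col 2: X + Z ≡ N (mod 10)] several values work for Z in column 2 (X + Z ≡ N (mod 10), carry-in 1); try Z=7 ⇒ Z=7.
Step 5. [col 2: X + Z ≡ N (mod 10)] column 2: given X=8, Z=7, carry-in 1, and digits 1,3,7,8 already taken and all letters distinct, X+Z≡N (mod 10) forces N=6. So N=6.
Step 6. [col 3: U + U ≡ Q (mod 10)] several values work for U in column 3 (U + U ≡ Q (mod 10), carry-in 1); try U=5, so U=5.
Step 7. [col 4: W + U ≡ X (mod 10)] column 4 reads W+U+carry(1)=X with U=5, X=8; with digits 1,3,5,6,7,8 already taken and all letters distinct, the only value for W is 2. So W=2.
Step 8. [col 5: Z + Z ≡ F (mod 10)] column 5: given Z=7, carry-in 0, and digits 1,2,3,5,6,7,8 already taken and all letters distinct, Z+Z≡F (mod 10) forces F=4. So F=4.

Answer: E=3, F=4, N=6, Q=1, U=5, W=2, X=8, Z=7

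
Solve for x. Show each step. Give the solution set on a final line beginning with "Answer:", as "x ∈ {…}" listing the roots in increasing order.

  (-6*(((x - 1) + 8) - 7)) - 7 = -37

Step 1. [(-6*(((x - 1) + 8) - 7)) - 7 = -37] add 7: x sits inside (… - 7) ⇒ sub: -6*(((x - 1) + 8) - 7) = -30.
Step 2. [-6*(((x - 1) + 8) - 7) = -30] divide by the outer -6, so div: ((x - 1) + 8) - 7 = 5.
Step 3. [((x - 1) + 8) - 7 = 5] 7 comes off first (add 7). So sub: (x - 1) + 8 = 12.
Step 4. [(x - 1) + 8 = 12] 8 comes off first (subtract 8), so sub: x - 1 = 4.
Step 5. [x - 1 = 4] add 1: x sits inside (… - 1). So sub: x = 5.

Answer: x ∈ {5}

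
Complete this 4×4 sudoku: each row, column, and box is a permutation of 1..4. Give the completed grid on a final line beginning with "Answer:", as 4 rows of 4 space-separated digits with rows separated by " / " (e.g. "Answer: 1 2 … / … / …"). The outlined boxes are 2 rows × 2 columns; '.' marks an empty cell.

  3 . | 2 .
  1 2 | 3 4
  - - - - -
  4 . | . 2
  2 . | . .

Step 1. [r3c3∈{1}] r3c3 has the single candidate 1. So r3c3=1.
Step 2. [r4c4∈{3}] r4c4 has the single candidate 3. So r4c4=3.
Step 3. [r4c2∈{1}] r4c2 is down to just 1, so r4c2=1.
Step 4. [r4c3∈{4}] r4c3 has the single candidate 4 ⇒ r4c3=4.
Step 5. [r1c4∈{1}] r1c4's peers cover all but 1 ⇒ r1c4=1.
Step 6. [r3c2∈{3}] r3c2 has the single candidate 3 ⇒ r3c2=3.
Step 7. [r1c2∈{4}] nothing but 4 survives at r1c2. So r1c2=4.

Answer: 3 4 2 1 / 1 2 3 4 / 4 3 1 2 / 2 1 4 3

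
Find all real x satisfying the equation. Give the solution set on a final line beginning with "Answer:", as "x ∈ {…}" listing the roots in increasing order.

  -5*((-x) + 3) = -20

Step 1. [-5*((-x) + 3) = -20] leading coefficient -5: divide by -5, so div: (-x) + 3 = 4.
Step 2. [(-x) + 3 = 4] subtract 3: x sits inside (… + 3), so sub: -x = 1.
Step 3. [-x = 1] flip signs both sides, so neg: x = -1.

Answer: x ∈ {-1}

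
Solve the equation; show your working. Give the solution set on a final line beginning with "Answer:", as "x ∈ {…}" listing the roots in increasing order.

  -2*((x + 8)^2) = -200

Step 1. [-2*((x + 8)^2) = -200] leading coefficient -2: divide by -2 ⇒ div: (x + 8)^2 = 100.
Step 2. [(x + 8)^2 = 100] 100 ≥ 0, LHS is (·)² — take ±√, so sqrt: x + 8 = 10 or -10.
Step 3. [x + 8 = 10 or -10] +8 is outermost — subtract 8 both sides. So sub: x = 2 or -18.

Answer: x ∈ {-18, 2}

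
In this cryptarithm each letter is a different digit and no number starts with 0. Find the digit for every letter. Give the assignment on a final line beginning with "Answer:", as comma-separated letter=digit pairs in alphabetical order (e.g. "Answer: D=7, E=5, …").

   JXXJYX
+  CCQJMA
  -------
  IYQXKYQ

Step 1. [I] I is the leading digit of a 7-digit sum of two 6-digit numbers; the final carry is exactly 1 ⇒ I=1.
Step 2. [col 1: X + A ≡ Q (mod 10)] X=3 is one option consistent with column 1 (X + A ≡ Q (mod 10), carry-in 0) — take it ⇒ X=3.
Step 3. [col 1: X + A ≡ Q (mod 10)] no forcing yet in column 1 (carry-in 0); Q=9 is free and consistent — try it ⇒ Q=9.
Step 4. [col 1: X + A ≡ Q (mod 10)] in column 1 we have X+A≡Q with carry-in 0; given X=3, Q=9 and digits 1,3,9 already taken and all letters distinct, that pins A to 6. So A=6.
Step 5. [col 2: Y + M ≡ Y (mod 10)] column 2: given nothing yet, carry-in 0, and digits 1,3,6,9 already taken and all letters distinct, Y+M≡Y (mod 10) forces M=0 ⇒ M=0.
Step 6. [col 2: Y + M ≡ Y (mod 10)] several values work for Y in column 2 (Y + M ≡ Y (mod 10), carry-in 0); try Y=2 ⇒ Y=2.
Step 7. [col 3: J + J ≡ K (mod 10)] no forcing yet in column 3 (carry-in 0); K=4 is free and consistent — try it, so K=4.
Step 8. [col 3: J + J ≡ K (mod 10)] column 3: given K=4, carry-in 0, and digits 0,1,2,3,4,6,9 already taken and all letters distinct, J+J≡K (mod 10) forces J=7, so J=7.
Step 9. [col 5: X + C ≡ Q (mod 10)] column 5 reads X+C+carry(1)=Q with X=3, Q=9; with digits 0,1,2,3,4,6,7,9 already taken and all letters distinct, the only value for C is 5. So C=5.

Answer: A=6, C=5, I=1, J=7, K=4, M=0, Q=9, X=3, Y=2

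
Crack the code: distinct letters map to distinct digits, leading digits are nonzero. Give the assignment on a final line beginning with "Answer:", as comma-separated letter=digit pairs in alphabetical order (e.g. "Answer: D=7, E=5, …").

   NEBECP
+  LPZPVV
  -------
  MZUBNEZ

Step 1. [M] M is the leading digit of a 7-digit sum of two 6-digit numbers; the final carry is exactly 1, so M=1.
Step 2. [col 1: P + V ≡ Z (mod 10)] no forcing yet in column 1 (carry-in 0); P=2 is free and consistent — try it ⇒ P=2.
Step 3. [col 1: P + V ≡ Z (mod 10)] several values work for Z in column 1 (P + V ≡ Z (mod 10), carry-in 0); try Z=0, so Z=0.
Step 4. [col 1: P + V ≡ Z (mod 10)] from column 1 (P=2, Z=0, carry-in 0, digits 0,1,2 already taken and all letters distinct): V must equal 8, so V=8.
Step 5. [col 2: C + V ≡ E (mod 10)] several values work for C in column 2 (C + V ≡ E (mod 10), carry-in 1); try C=5. So C=5.
Step 6. [col 2: C + V ≡ E (mod 10)] column 2: given C=5, V=8, carry-in 1, and digits 0,1,2,5,8 already taken and all letters distinct, C+V≡E (mod 10) forces E=4. So E=4.
Step 7. [col 3: E + P ≡ N (mod 10)] from column 3 (E=4, P=2, carry-in 1, digits 0,1,2,4,5,8 already taken and all letters distinct): N must equal 7. So N=7.
Step 8. [col 4: B + Z ≡ B (mod 10)] several values work for B in column 4 (B + Z ≡ B (mod 10), carry-in 0); try B=9, so B=9.
Step 9. [col 5: E + P ≡ U (mod 10)] column 5: given E=4, P=2, carry-in 0, and digits 0,1,2,4,5,7,8,9 already taken and all letters distinct, E+P≡U (mod 10) forces U=6 ⇒ U=6.
Step 10. [col 6: N + L ≡ Z (mod 10)] from column 6 (N=7, Z=0, carry-in 0, digits 0,1,2,4,5,6,7,8,9 already taken and all letters distinct): L must equal 3, so L=3.

Answer: B=9, C=5, E=4, L=3, M=1, N=7, P=2, U=6, V=8, Z=0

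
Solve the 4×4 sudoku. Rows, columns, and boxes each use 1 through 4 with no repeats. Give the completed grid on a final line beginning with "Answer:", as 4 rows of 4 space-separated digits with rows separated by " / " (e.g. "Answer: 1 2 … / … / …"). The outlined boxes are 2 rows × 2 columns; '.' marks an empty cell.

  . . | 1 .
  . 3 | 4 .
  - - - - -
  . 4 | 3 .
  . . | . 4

Step 1. [r1c2∈{2}] r1c2 is down to just 2, so r1c2=2.
Step 2. [r2c1∈{1}] r2c1 is down to just 1 ⇒ r2c1=1.
Step 3. [r3c1∈{2}] r3c1's peers cover all but 2. So r3c1=2.
Step 4. [r2c4∈{2}] r2c4's peers cover all but 2. So r2c4=2.
Step 5. [r4c1∈{3}] r4c1 has the single candidate 3, so r4c1=3.
Step 6. [r3c4∈{1}] r3c4 is down to just 1. So r3c4=1.
Step 7. [r4c2∈{1}] r4c2 is down to just 1 ⇒ r4c2=1.
Step 8. [r1c4∈{3}] r1c4's peers cover all but 3. So r1c4=3.
Step 9. [r4c3∈{2}] nothing but 2 survives at r4c3, so r4c3=2.
Step 10. [r1c1∈{4}] r1c1 has the single candidate 4, so r1c1=4.

Answer: 4 2 1 3 / 1 3 4 2 / 2 4 3 1 / 3 1 2 4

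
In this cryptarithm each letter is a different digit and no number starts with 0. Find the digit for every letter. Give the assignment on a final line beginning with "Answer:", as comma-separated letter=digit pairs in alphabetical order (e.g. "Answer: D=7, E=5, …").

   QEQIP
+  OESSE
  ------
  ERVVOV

Step 1. [col 1: P + E ≡ V (mod 10)] no forcing yet in column 1 (carry-in 0); E=1 is free and consistent — try it ⇒ E=1.
Step 2. [col 1: P + E ≡ V (mod 10)] no forcing yet in column 1 (carry-in 0); V=3 is free and consistent — try it. So V=3.
Step 3. [col 1: P + E ≡ V (mod 10)] from column 1 (E=1, V=3, carry-in 0, digits 1,3 already taken and all letters distinct): P must equal 2, so P=2.
Step 4. [col 2: I + S ≡ O (mod 10)] several values work for S in column 2 (I + S ≡ O (mod 10), carry-in 0); try S=5. So S=5.
Step 5. [col 2: I + S ≡ O (mod 10)] column 2 (I + S ≡ O (mod 10), carry-in 0) doesn't pin I yet; pick I=4 and continue. So I=4.
Step 6. [col 2: I + S ≡ O (mod 10)] column 2 reads I+S+carry(0)=O with I=4, S=5; with digits 1,2,3,4,5 already taken and all letters distinct, the only value for O is 9 ⇒ O=9.
Step 7. [col 3: Q + S ≡ V (mod 10)] column 3: given S=5, V=3, carry-in 0, and digits 1,2,3,4,5,9 already taken and all letters distinct, Q+S≡V (mod 10) forces Q=8 ⇒ Q=8.
Step 8. [col 5: Q + O ≡ R (mod 10)] column 5: given Q=8, O=9, carry-in 0, and digits 1,2,3,4,5,8,9 already taken and all letters distinct, Q+O≡R (mod 10) forces R=7. So R=7.

Answer: E=1, I=4, O=9, P=2, Q=8, R=7, S=5, V=3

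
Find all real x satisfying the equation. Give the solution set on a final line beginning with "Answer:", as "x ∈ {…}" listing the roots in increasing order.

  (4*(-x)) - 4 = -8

Step 1. [(4*(-x)) - 4 = -8] the outer -4 inverts by adding 4 ⇒ sub: 4*(-x) = -4.
Step 2. [4*(-x) = -4] 4 out front; divide by 4, so div: -x = -1.
Step 3. [-x = -1] flip signs both sides. So neg: x = 1.

Answer: x ∈ {1}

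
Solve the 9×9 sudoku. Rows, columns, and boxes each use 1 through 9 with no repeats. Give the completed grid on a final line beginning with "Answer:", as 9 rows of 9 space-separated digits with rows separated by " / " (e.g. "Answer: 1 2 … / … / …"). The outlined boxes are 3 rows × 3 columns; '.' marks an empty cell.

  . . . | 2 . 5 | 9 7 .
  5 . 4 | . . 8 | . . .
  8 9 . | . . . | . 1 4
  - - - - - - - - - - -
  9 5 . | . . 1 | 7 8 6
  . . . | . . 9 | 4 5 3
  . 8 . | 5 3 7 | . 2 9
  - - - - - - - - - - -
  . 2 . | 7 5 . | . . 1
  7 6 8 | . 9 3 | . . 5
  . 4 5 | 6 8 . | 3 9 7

Step 1. [r5c5∈{2,6}] box 5 places 6 nowhere but r5c5. So r5c5=6.
Step 2. [r3c3∈{2,3,6,7}] in box 1, 2 fits only at r3c3, so r3c3=2.
Step 3. [r2c2∈{1,3,7}] box 1 places 7 nowhere but r2c2. So r2c2=7.
Step 4. [r5c2∈{1}] r5c2's peers cover all but 1 ⇒ r5c2=1.
Step 5. [r1c3∈{1,3,6}] 1 has one home in col 3: r1c3 ⇒ r1c3=1.
Step 6. [r4c4∈{4}] nothing but 4 survives at r4c4. So r4c4=4.
Step 7. [r2c4∈{1,3,9}] 9 has one home in row 2: r2c4. So r2c4=9.
Step 8. [r7c1∈{3}] r7c1's peers cover all but 3. So r7c1=3.
Step 9. [r3c7∈{5,6}] row 3 places 5 nowhere but r3c7 ⇒ r3c7=5.
Step 10. [r1c1∈{6}] r1c1 has the single candidate 6 ⇒ r1c1=6.
Step 11. [r7c6∈{4}] only 4 remains possible at r7c6, so r7c6=4.
Step 12. [r7c8∈{6}] r7c8 has the single candidate 6, so r7c8=6.
Step 13. [r2c7∈{2,6}] 6 has one home in row 2: r2c7. So r2c7=6.
Step 14. [r7c7∈{8}] only 8 remains possible at r7c7. So r7c7=8.
Step 15. [r8c4∈{1}] r8c4 has the single candidate 1, so r8c4=1.
Step 16. [r3c6∈{6}] nothing but 6 survives at r3c6. So r3c6=6.
Step 17. [r2c9∈{2}] only 2 remains possible at r2c9 ⇒ r2c9=2.
Step 18. [r2c8∈{3}] r2c8 is down to just 3 ⇒ r2c8=3.
Step 19. [r5c4∈{8}] r5c4's peers cover all but 8, so r5c4=8.
Step 20. [r9c6∈{2}] r9c6 is down to just 2 ⇒ r9c6=2.
Step 21. [r6c1∈{4}] r6c1 has the single candidate 4, so r6c1=4.
Step 22. [r5c1∈{2}] nothing but 2 survives at r5c1, so r5c1=2.
Step 23. [r1c9∈{8}] r1c9 has the single candidate 8, so r1c9=8.
Step 24. [r1c5∈{4}] r1c5's peers cover all but 4 ⇒ r1c5=4.
Step 25. [r4c5∈{2}] r4c5's peers cover all but 2. So r4c5=2.
Step 26. [r1c2∈{3}] r1c2 has the single candidate 3, so r1c2=3.
Step 27. [r3c5∈{7}] only 7 remains possible at r3c5, so r3c5=7.
Step 28. [r8c8∈{4}] r8c8 is down to just 4 ⇒ r8c8=4.
Step 29. [r7c3∈{9}] nothing but 9 survives at r7c3 ⇒ r7c3=9.
Step 30. [r9c1∈{1}] r9c1 has the single candidate 1, so r9c1=1.
Step 31. [r6c7∈{1}] nothing but 1 survives at r6c7. So r6c7=1.
Step 32. [r4c3∈{3}] r4c3's peers cover all but 3, so r4c3=3.
Step 33. [r5c3∈{7}] r5c3's peers cover all but 7, so r5c3=7.
Step 34. [r2c5∈{1}] r2c5 is down to just 1, so r2c5=1.
Step 35. [r8c7∈{2}] r8c7 is down to just 2. So r8c7=2.
Step 36. [r3c4∈{3}] r3c4's peers cover all but 3, so r3c4=3.
Step 37. [r6c3∈{6}] r6c3's peers cover all but 6, so r6c3=6.

Answer: 6 3 1 2 4 5 9 7 8 / 5 7 4 9 1 8 6 3 2 / 8 9 2 3 7 6 5 1 4 / 9 5 3 4 2 1 7 8 6 / 2 1 7 8 6 9 4 5 3 / 4 8 6 5 3 7 1 2 9 / 3 2 9 7 5 4 8 6 1 / 7 6 8 1 9 3 2 4 5 / 1 4 5 6 8 2 3 9 7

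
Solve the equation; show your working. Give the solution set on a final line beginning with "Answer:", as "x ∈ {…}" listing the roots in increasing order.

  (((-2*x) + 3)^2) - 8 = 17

Step 1. [(((-2*x) + 3)^2) - 8 = 17] -8 is outermost — add 8 both sides, so sub: ((-2*x) + 3)^2 = 25.
Step 2. [((-2*x) + 3)^2 = 25] LHS squared, RHS 25 ≥ 0: apply √ (±), so sqrt: (-2*x) + 3 = 5 or -5.
Step 3. [(-2*x) + 3 = 5 or -5] the outer +3 inverts by subtracting 3, so sub: -2*x = 2 or -8.
Step 4. [-2*x = 2 or -8] -2 out front; divide by -2. So div: x = -1 or 4.

Answer: x ∈ {-1, 4}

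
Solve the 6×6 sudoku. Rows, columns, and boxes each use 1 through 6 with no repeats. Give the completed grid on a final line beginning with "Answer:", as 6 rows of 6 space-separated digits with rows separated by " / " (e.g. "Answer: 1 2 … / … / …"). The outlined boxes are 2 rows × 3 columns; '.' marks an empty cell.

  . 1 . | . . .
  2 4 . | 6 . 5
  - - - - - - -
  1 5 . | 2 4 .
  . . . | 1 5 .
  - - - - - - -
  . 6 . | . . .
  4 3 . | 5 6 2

Step 1. [r2c3∈{3}] r2c3 is down to just 3, so r2c3=3.
Step 2. [r5c6∈{1,3,4}] in col 6, 1 fits only at r5c6. So r5c6=1.
Step 3. [r3c3∈{6}] only 6 remains possible at r3c3. So r3c3=6.
Step 4. [r5c4∈{3,4}] row 5 places 4 nowhere but r5c4. So r5c4=4.
Step 5. [r5c3∈{2,5}] r5c3 is the only open cell in row 5 admitting 2, so r5c3=2.
Step 6. [r3c6∈{3}] only 3 remains possible at r3c6 ⇒ r3c6=3.
Step 7. [r1c3∈{5}] only 5 remains possible at r1c3. So r1c3=5.
Step 8. [r5c5∈{3}] only 3 remains possible at r5c5. So r5c5=3.
Step 9. [r1c1∈{6}] r1c1 is down to just 6. So r1c1=6.
Step 10. [r6c3∈{1}] nothing but 1 survives at r6c3 ⇒ r6c3=1.
Step 11. [r4c2∈{2}] r4c2 has the single candidate 2, so r4c2=2.
Step 12. [r1c5∈{2}] r1c5's peers cover all but 2 ⇒ r1c5=2.
Step 13. [r2c5∈{1}] only 1 remains possible at r2c5, so r2c5=1.
Step 14. [r1c6∈{4}] r1c6's peers cover all but 4, so r1c6=4.
Step 15. [r4c6∈{6}] only 6 remains possible at r4c6 ⇒ r4c6=6.
Step 16. [r1c4∈{3}] r1c4's peers cover all but 3, so r1c4=3.
Step 17. [r4c3∈{4}] r4c3's peers cover all but 4, so r4c3=4.
Step 18. [r5c1∈{5}] r5c1's peers cover all but 5, so r5c1=5.
Step 19. [r4c1∈{3}] r4c1's peers cover all but 3. So r4c1=3.

Answer: 6 1 5 3 2 4 / 2 4 3 6 1 5 / 1 5 6 2 4 3 / 3 2 4 1 5 6 / 5 6 2 4 3 1 / 4 3 1 5 6 2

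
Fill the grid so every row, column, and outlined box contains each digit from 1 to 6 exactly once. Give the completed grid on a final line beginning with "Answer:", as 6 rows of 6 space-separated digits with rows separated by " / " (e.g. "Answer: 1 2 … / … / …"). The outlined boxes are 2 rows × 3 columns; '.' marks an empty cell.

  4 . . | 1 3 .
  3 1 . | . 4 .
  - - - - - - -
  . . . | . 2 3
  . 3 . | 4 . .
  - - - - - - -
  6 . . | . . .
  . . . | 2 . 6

Step 1. [r6c3∈{1,3,4,5}] 3 has one home in row 6: r6c3, so r6c3=3.
Step 2. [r5c6∈{1,4,5}] across col 6, 4 lands solely at r5c6 ⇒ r5c6=4.
Step 3. [r3c3∈{1,4,5,6}] r3c3 is the only open cell in col 3 admitting 4 ⇒ r3c3=4.
Step 4. [r3c1∈{1,5}] across row 3, 1 lands solely at r3c1 ⇒ r3c1=1.
Step 5. [r6c1∈{5}] r6c1's peers cover all but 5 ⇒ r6c1=5.
Step 6. [r4c5∈{1,5,6}] in col 5, 6 fits only at r4c5 ⇒ r4c5=6.
Step 7. [r3c4∈{5}] r3c4 is down to just 5 ⇒ r3c4=5.
Step 8. [r1c2∈{2,5,6}] in col 2, 5 fits only at r1c2, so r1c2=5.
Step 9. [r1c6∈{2}] only 2 remains possible at r1c6. So r1c6=2.
Step 10. [r2c3∈{2,6}] r2c3 is the only open cell in row 2 admitting 2, so r2c3=2.
Step 11. [r6c5∈{1}] r6c5's peers cover all but 1. So r6c5=1.
Step 12. [r1c3∈{6}] r1c3 has the single candidate 6 ⇒ r1c3=6.
Step 13. [r2c6∈{5}] r2c6 has the single candidate 5, so r2c6=5.
Step 14. [r5c3∈{1}] r5c3 has the single candidate 1 ⇒ r5c3=1.
Step 15. [r6c2∈{4}] r6c2 is down to just 4. So r6c2=4.
Step 16. [r5c5∈{5}] r5c5's peers cover all but 5, so r5c5=5.
Step 17. [r2c4∈{6}] r2c4 has the single candidate 6, so r2c4=6.
Step 18. [r4c6∈{1}] only 1 remains possible at r4c6, so r4c6=1.
Step 19. [r3c2∈{6}] r3c2 is down to just 6. So r3c2=6.
Step 20. [r5c4∈{3}] r5c4 has the single candidate 3, so r5c4=3.
Step 21. [r4c3∈{5}] r4c3 has the single candidate 5 ⇒ r4c3=5.
Step 22. [r5c2∈{2}] r5c2's peers cover all but 2, so r5c2=2.
Step 23. [r4c1∈{2}] nothing but 2 survives at r4c1. So r4c1=2.

Answer: 4 5 6 1 3 2 / 3 1 2 6 4 5 / 1 6 4 5 2 3 / 2 3 5 4 6 1 / 6 2 1 3 5 4 / 5 4 3 2 1 6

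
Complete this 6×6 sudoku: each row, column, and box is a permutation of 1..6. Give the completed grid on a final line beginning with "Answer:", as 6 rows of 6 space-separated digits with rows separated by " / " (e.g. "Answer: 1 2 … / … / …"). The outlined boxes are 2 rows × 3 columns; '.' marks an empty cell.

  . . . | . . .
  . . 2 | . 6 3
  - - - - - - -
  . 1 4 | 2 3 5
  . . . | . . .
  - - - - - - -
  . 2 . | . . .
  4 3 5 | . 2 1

Step 1. [r3c1∈{6}] r3c1 is down to just 6, so r3c1=6.
Step 2. [r5c3∈{1,6}] box 5 places 6 nowhere but r5c3, so r5c3=6.
Step 3. [r1c3∈{1,3}] r1c3 is the only open cell in col 3 admitting 1, so r1c3=1.
Step 4. [r2c1∈{5}] r2c1 has the single candidate 5. So r2c1=5.
Step 5. [r5c6∈{4}] r5c6's peers cover all but 4, so r5c6=4.
Step 6. [r2c4∈{1,4}] across row 2, 1 lands solely at r2c4 ⇒ r2c4=1.
Step 7. [r5c5∈{5}] r5c5 has the single candidate 5. So r5c5=5.
Step 8. [r1c5∈{4}] r1c5's peers cover all but 4. So r1c5=4.
Step 9. [r1c1∈{3}] r1c1 is down to just 3, so r1c1=3.
Step 10. [r4c4∈{4,6}] r4c4 is the only open cell in row 4 admitting 4, so r4c4=4.
Step 11. [r4c6∈{6}] only 6 remains possible at r4c6 ⇒ r4c6=6.
Step 12. [r4c2∈{5}] only 5 remains possible at r4c2, so r4c2=5.
Step 13. [r1c2∈{6}] only 6 remains possible at r1c2, so r1c2=6.
Step 14. [r4c5∈{1}] r4c5's peers cover all but 1 ⇒ r4c5=1.
Step 15. [r1c6∈{2}] r1c6 has the single candidate 2, so r1c6=2.
Step 16. [r4c3∈{3}] only 3 remains possible at r4c3, so r4c3=3.
Step 17. [r5c4∈{3}] r5c4's peers cover all but 3, so r5c4=3.
Step 18. [r5c1∈{1}] r5c1 has the single candidate 1 ⇒ r5c1=1.
Step 19. [r1c4∈{5}] r1c4 has the single candidate 5. So r1c4=5.
Step 20. [r2c2∈{4}] r2c2's peers cover all but 4. So r2c2=4.
Step 21. [r6c4∈{6}] r6c4 is down to just 6 ⇒ r6c4=6.
Step 22. [r4c1∈{2}] r4c1 has the single candidate 2, so r4c1=2.

Answer: 3 6 1 5 4 2 / 5 4 2 1 6 3 / 6 1 4 2 3 5 / 2 5 3 4 1 6 / 1 2 6 3 5 4 / 4 3 5 6 2 1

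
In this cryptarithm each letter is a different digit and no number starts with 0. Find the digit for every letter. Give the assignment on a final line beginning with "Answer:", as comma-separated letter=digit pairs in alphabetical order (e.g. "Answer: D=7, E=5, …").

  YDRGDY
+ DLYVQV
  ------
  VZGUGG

Step 1. [col 1: Y + V ≡ G (mod 10)] no forcing yet in column 1 (carry-in 0); G=6 is free and consistent — try it ⇒ G=6.
Step 2. [col 1: Y + V ≡ G (mod 10)] column 1 (Y + V ≡ G (mod 10), carry-in 0) doesn't pin V yet; pick V=9 and continue, so V=9.
Step 3. [col 1: Y + V ≡ G (mod 10)] in column 1 we have Y+V≡G with carry-in 0; given V=9, G=6 and digits 6,9 already taken and all letters distinct, that pins Y to 7, so Y=7.
Step 4. [col 2: D + Q ≡ G (mod 10)] D=2 is one option consistent with column 2 (D + Q ≡ G (mod 10), carry-in 1) — take it ⇒ D=2.
Step 5. [col 2: D + Q ≡ G (mod 10)] column 2: given D=2, G=6, carry-in 1, and digits 2,6,7,9 already taken and all letters distinct, D+Q≡G (mod 10) forces Q=3 ⇒ Q=3.
Step 6. [col 3: G + V ≡ U (mod 10)] from column 3 (G=6, V=9, carry-in 0, digits 2,3,6,7,9 already taken and all letters distinct): U must equal 5, so U=5.
Step 7. [col 4: R + Y ≡ G (mod 10)] in column 4 we have R+Y≡G with carry-in 1; given Y=7, G=6 and digits 2,3,5,6,7,9 already taken and all letters distinct, that pins R to 8, so R=8.
Step 8. [col 5: D + L ≡ Z (mod 10)] in column 5 we have D+L≡Z with carry-in 1; given D=2 and digits 2,3,5,6,7,8,9 already taken and all letters distinct, that pins Z to 4, so Z=4.
Step 9. [col 5: D + L ≡ Z (mod 10)] column 5 reads D+L+carry(1)=Z with D=2, Z=4; with digits 2,3,4,5,6,7,8,9 already taken and all letters distinct, the only value for L is 1, so L=1.

Answer: D=2, G=6, L=1, Q=3, R=8, U=5, V=9, Y=7, Z=4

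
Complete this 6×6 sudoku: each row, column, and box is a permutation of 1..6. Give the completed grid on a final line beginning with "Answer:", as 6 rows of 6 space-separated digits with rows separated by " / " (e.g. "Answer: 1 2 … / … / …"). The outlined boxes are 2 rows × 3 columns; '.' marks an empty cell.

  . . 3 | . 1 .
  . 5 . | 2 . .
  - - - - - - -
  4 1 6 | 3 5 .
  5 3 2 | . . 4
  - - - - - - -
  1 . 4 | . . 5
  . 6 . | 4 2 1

Step 1. [r1c6∈{6}] r1c6's peers cover all but 6. So r1c6=6.
Step 2. [r5c5∈{3,6}] r5c5 is the only open cell in row 5 admitting 3, so r5c5=3.
Step 3. [r5c2∈{2}] r5c2 has the single candidate 2, so r5c2=2.
Step 4. [r4c4∈{1,6}] in row 4, 1 fits only at r4c4, so r4c4=1.
Step 5. [r2c3∈{1}] r2c3's peers cover all but 1. So r2c3=1.
Step 6. [r2c1∈{6}] r2c1's peers cover all but 6. So r2c1=6.
Step 7. [r1c2∈{4}] r1c2 is down to just 4 ⇒ r1c2=4.
Step 8. [r1c1∈{2}] r1c1 is down to just 2, so r1c1=2.
Step 9. [r3c6∈{2}] nothing but 2 survives at r3c6 ⇒ r3c6=2.
Step 10. [r6c3∈{5}] only 5 remains possible at r6c3, so r6c3=5.
Step 11. [r6c1∈{3}] r6c1 is down to just 3. So r6c1=3.
Step 12. [r2c5∈{4}] r2c5 is down to just 4. So r2c5=4.
Step 13. [r4c5∈{6}] nothing but 6 survives at r4c5. So r4c5=6.
Step 14. [r1c4∈{5}] r1c4 is down to just 5, so r1c4=5.
Step 15. [r5c4∈{6}] r5c4 has the single candidate 6. So r5c4=6.
Step 16. [r2c6∈{3}] r2c6's peers cover all but 3 ⇒ r2c6=3.

Answer: 2 4 3 5 1 6 / 6 5 1 2 4 3 / 4 1 6 3 5 2 / 5 3 2 1 6 4 / 1 2 4 6 3 5 / 3 6 5 4 2 1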